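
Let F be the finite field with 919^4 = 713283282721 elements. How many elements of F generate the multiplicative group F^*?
There are φ(713283282720) = 163499212800 primitive elements

F_q^* is cyclic of order q - 1 = 713283282720. A cyclic group of order m has exactly φ(m) generators. Here m = 713283282720 = 2^5 · 3^3 · 5 · 17 · 23 · 37 · 101 · 113, so the number of primitive elements is φ(713283282720) = 163499212800.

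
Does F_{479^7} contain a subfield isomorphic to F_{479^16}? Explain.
No: F_{479^16} is not a subfield of F_{479^7}

F_{p^m} embeds in F_{p^n} iff m | n. Here 16 ∤ 7 (since 7 = 0·16 + 7 with remainder 7 ≠ 0), so F_{479^16} is not a subfield of F_{479^7}. Equivalently: if it were, the tower law would give 16 = [F_{479^16}:F_479] dividing [F_{479^7}:F_479] = 7, contradiction.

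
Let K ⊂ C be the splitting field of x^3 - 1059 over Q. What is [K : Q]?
[K : Q] = 6

The roots of x^3 - 1059 are ∛1059, ω∛1059, ω^2∛1059 where ω = e^(2πi/3) is a primitive cube root of unity, so K = Q(∛1059, ω). Now [Q(∛1059):Q] = 3 (since 1059 is not a perfect cube, x^3 - 1059 is irreducible) and [Q(ω):Q] = 2. Both 2 and 3 divide [K:Q], and [K:Q] ≤ 3·2 = 6, so [K:Q] = 6. (Equivalently: Q(∛1059) ⊂ R but ω ∉ R, so [K : Q(∛1059)] = 2.)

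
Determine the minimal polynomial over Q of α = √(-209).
m_α(x) = x^2 + 209

α satisfies α^2 + 209 = 0, so x^2 + 209 annihilates α. Since d = -209 is squarefree and ≠ 1, it is not a perfect square in Q, so x^2 + 209 has no rational root and is therefore irreducible over Q (a degree-2 polynomial over a field is irreducible iff it has no root). Hence m_α(x) = x^2 + 209.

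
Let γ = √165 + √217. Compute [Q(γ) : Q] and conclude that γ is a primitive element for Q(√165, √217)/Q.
[Q(γ) : Q] = 4 (equivalently, Q(γ) = Q(√165, √217))

Obviously Q(γ) ⊆ Q(√165, √217), and [Q(√165, √217):Q] = 4 (since 165, 217 are distinct squarefree integers > 1 with 35805 not a perfect square). To show equality we compute the minimal polynomial of γ. From γ = √165 + √217: γ^2 = 165 + 2√(35805) + 217 = 382 + 2√(35805), so γ^2 - 382 = 2√(35805); squaring, (γ^2 - 382)^2 = 4·35805, i.e. γ^4 - 764γ^2 + 145924 - 143220 = 0, i.e. γ^4 - 764γ^2 + 2704 = 0. So γ is a root of x^4 - 764x^2 + 2704. This polynomial is irreducible over Q: it has no rational root (each ±√165 ± √217 is irrational), and any factorization into two quadratics over Q would force √(35805) ∈ Q (pairing opposite roots) or √165, √217 ∈ Q (other pairings), all impossible. Hence [Q(γ):Q] = 4 = [Q(√165, √217):Q], so Q(γ) = Q(√165, √217).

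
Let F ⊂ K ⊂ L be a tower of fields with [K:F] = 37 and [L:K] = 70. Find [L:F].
[L:F] = 2590

The tower law says that for any tower of field extensions F ⊂ K ⊂ L with finite degrees, [L:F] = [L:K] · [K:F]. Here this gives [L:F] = 70 · 37 = 2590.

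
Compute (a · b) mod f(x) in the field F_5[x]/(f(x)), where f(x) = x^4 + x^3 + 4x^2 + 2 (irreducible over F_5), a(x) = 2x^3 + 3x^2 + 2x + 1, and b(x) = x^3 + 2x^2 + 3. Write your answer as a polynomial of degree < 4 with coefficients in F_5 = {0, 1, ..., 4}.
a · b ≡ x^3 + 2x^2 + x + 3 (mod f(x))

Multiply in F_5[x]: a(x)·b(x) = (2x^3 + 3x^2 + 2x + 1)·(x^3 + 2x^2 + 3) = 2x^6 + 2x^5 + 3x^4 + x^3 + x^2 + x + 3. This has degree ≥ 4, so divide by f(x) over F_5: 2x^6 + 2x^5 + 3x^4 + x^3 + x^2 + x + 3 = (2x^2)·(x^4 + x^3 + 4x^2 + 2) + (x^3 + 2x^2 + x + 3). Hence a·b ≡ x^3 + 2x^2 + x + 3 (mod f). (F_5[x]/(f) is a field with 5^4 = 625 elements since f is irreducible of degree 4.)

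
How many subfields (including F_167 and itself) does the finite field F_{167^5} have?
F_{167^5} has 2 subfields

The subfields of F_{p^n} are exactly the fields F_{p^d} for d | n (each is the fixed field of the unique index-d subgroup of Gal(F_{p^n}/F_p) ≅ Z/nZ). The divisors of n = 5 are {1, 5}, giving 2 subfields: F_{167^1}, F_{167^5}.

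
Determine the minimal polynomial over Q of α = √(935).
m_α(x) = x^2 - 935

α satisfies α^2 - 935 = 0, so x^2 - 935 annihilates α. Since d = 935 is squarefree and ≠ 1, it is not a perfect square in Q, so x^2 - 935 has no rational root and is therefore irreducible over Q (a degree-2 polynomial over a field is irreducible iff it has no root). Hence m_α(x) = x^2 - 935.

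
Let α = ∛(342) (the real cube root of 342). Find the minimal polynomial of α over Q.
m_α(x) = x^3 - 342

α satisfies α^3 = 342, so x^3 - 342 annihilates α. By the rational root test, a rational root p/q (in lowest terms) of x^3 - 342 would satisfy p^3 = 342 q^3, forcing q = 1 and p^3 = 342; but 342 is not a perfect cube, contradiction. A monic cubic over Q with no rational root is irreducible (any nontrivial factorization would include a linear factor). Hence x^3 - 342 is the minimal polynomial of α, and in particular [Q(α):Q] = 3.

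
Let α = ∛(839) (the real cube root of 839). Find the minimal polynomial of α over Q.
m_α(x) = x^3 - 839

α satisfies α^3 = 839, so x^3 - 839 annihilates α. By the rational root test, a rational root p/q (in lowest terms) of x^3 - 839 would satisfy p^3 = 839 q^3, forcing q = 1 and p^3 = 839; but 839 is not a perfect cube, contradiction. A monic cubic over Q with no rational root is irreducible (any nontrivial factorization would include a linear factor). Hence x^3 - 839 is the minimal polynomial of α, and in particular [Q(α):Q] = 3.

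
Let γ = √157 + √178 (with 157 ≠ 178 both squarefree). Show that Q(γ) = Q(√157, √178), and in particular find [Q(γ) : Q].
[Q(γ) : Q] = 4 (equivalently, Q(γ) = Q(√157, √178))

Obviously Q(γ) ⊆ Q(√157, √178), and [Q(√157, √178):Q] = 4 (since 157, 178 are distinct squarefree integers > 1 with 27946 not a perfect square). To show equality we compute the minimal polynomial of γ. From γ = √157 + √178: γ^2 = 157 + 2√(27946) + 178 = 335 + 2√(27946), so γ^2 - 335 = 2√(27946); squaring, (γ^2 - 335)^2 = 4·27946, i.e. γ^4 - 670γ^2 + 112225 - 111784 = 0, i.e. γ^4 - 670γ^2 + 441 = 0. So γ is a root of x^4 - 670x^2 + 441. This polynomial is irreducible over Q: it has no rational root (each ±√157 ± √178 is irrational), and any factorization into two quadratics over Q would force √(27946) ∈ Q (pairing opposite roots) or √157, √178 ∈ Q (other pairings), all impossible. Hence [Q(γ):Q] = 4 = [Q(√157, √178):Q], so Q(γ) = Q(√157, √178).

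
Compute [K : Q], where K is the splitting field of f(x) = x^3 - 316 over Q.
[K : Q] = 6

The roots of x^3 - 316 are ∛316, ω∛316, ω^2∛316 where ω = e^(2πi/3) is a primitive cube root of unity, so K = Q(∛316, ω). Now [Q(∛316):Q] = 3 (since 316 is not a perfect cube, x^3 - 316 is irreducible) and [Q(ω):Q] = 2. Both 2 and 3 divide [K:Q], and [K:Q] ≤ 3·2 = 6, so [K:Q] = 6. (Equivalently: Q(∛316) ⊂ R but ω ∉ R, so [K : Q(∛316)] = 2.)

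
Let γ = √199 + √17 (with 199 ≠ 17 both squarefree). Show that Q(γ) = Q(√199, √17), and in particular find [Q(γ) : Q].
[Q(γ) : Q] = 4 (equivalently, Q(γ) = Q(√199, √17))

Obviously Q(γ) ⊆ Q(√199, √17), and [Q(√199, √17):Q] = 4 (since 199, 17 are distinct squarefree integers > 1 with 3383 not a perfect square). To show equality we compute the minimal polynomial of γ. From γ = √199 + √17: γ^2 = 199 + 2√(3383) + 17 = 216 + 2√(3383), so γ^2 - 216 = 2√(3383); squaring, (γ^2 - 216)^2 = 4·3383, i.e. γ^4 - 432γ^2 + 46656 - 13532 = 0, i.e. γ^4 - 432γ^2 + 33124 = 0. So γ is a root of x^4 - 432x^2 + 33124. This polynomial is irreducible over Q: it has no rational root (each ±√199 ± √17 is irrational), and any factorization into two quadratics over Q would force √(3383) ∈ Q (pairing opposite roots) or √199, √17 ∈ Q (other pairings), all impossible. Hence [Q(γ):Q] = 4 = [Q(√199, √17):Q], so Q(γ) = Q(√199, √17).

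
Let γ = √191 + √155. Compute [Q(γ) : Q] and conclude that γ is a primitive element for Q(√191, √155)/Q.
[Q(γ) : Q] = 4 (equivalently, Q(γ) = Q(√191, √155))

Obviously Q(γ) ⊆ Q(√191, √155), and [Q(√191, √155):Q] = 4 (since 191, 155 are distinct squarefree integers > 1 with 29605 not a perfect square). To show equality we compute the minimal polynomial of γ. From γ = √191 + √155: γ^2 = 191 + 2√(29605) + 155 = 346 + 2√(29605), so γ^2 - 346 = 2√(29605); squaring, (γ^2 - 346)^2 = 4·29605, i.e. γ^4 - 692γ^2 + 119716 - 118420 = 0, i.e. γ^4 - 692γ^2 + 1296 = 0. So γ is a root of x^4 - 692x^2 + 1296. This polynomial is irreducible over Q: it has no rational root (each ±√191 ± √155 is irrational), and any factorization into two quadratics over Q would force √(29605) ∈ Q (pairing opposite roots) or √191, √155 ∈ Q (other pairings), all impossible. Hence [Q(γ):Q] = 4 = [Q(√191, √155):Q], so Q(γ) = Q(√191, √155).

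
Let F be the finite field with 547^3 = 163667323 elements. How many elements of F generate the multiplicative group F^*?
There are φ(163667322) = 42830208 primitive elements

F_q^* is cyclic of order q - 1 = 163667322. A cyclic group of order m has exactly φ(m) generators. Here m = 163667322 = 2 · 3^2 · 7 · 13 · 163 · 613, so the number of primitive elements is φ(163667322) = 42830208.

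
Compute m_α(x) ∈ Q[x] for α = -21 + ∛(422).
m_α(x) = x^3 + 63x^2 + 1323x + 8839

Set β = α + 21 = ∛(422), so β^3 = 422. Then (α + 21)^3 - 422 = 0, i.e. α is a root of g(x) = (x + 21)^3 - 422 = x^3 + 63x^2 + 1323x + 8839. Since g(x) = h(x + 21) where h(x) = x^3 - 422, and h is irreducible over Q (because 422 is not a perfect cube, so h has no rational root, and a monic cubic with no rational root is irreducible), g is also irreducible (irreducibility is preserved under the substitution x → x + 21). Hence m_α(x) = x^3 + 63x^2 + 1323x + 8839.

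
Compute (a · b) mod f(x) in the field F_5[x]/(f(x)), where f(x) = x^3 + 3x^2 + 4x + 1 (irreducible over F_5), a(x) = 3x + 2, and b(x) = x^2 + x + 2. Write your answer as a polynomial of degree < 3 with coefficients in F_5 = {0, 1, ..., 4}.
a · b ≡ x^2 + x + 1 (mod f(x))

Multiply in F_5[x]: a(x)·b(x) = (3x + 2)·(x^2 + x + 2) = 3x^3 + 3x + 4. This has degree ≥ 3, so divide by f(x) over F_5: 3x^3 + 3x + 4 = (3)·(x^3 + 3x^2 + 4x + 1) + (x^2 + x + 1). Hence a·b ≡ x^2 + x + 1 (mod f). (F_5[x]/(f) is a field with 5^3 = 125 elements since f is irreducible of degree 3.)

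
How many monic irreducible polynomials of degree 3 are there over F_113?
There are 480928 monic irreducible polynomials of degree 3 over F_113

Each element of F_{113^3} that lies in no proper subfield is a root of exactly one monic irreducible of degree 3 over F_113, and each such polynomial has 3 distinct roots in F_{113^3}. By Möbius inversion the count is N_113(3) = (1/3) Σ_{d|3} μ(3/d) · 113^d = (1/3)(μ(3)·113^1 + μ(1)·113^3) = 1442784/3 = 480928.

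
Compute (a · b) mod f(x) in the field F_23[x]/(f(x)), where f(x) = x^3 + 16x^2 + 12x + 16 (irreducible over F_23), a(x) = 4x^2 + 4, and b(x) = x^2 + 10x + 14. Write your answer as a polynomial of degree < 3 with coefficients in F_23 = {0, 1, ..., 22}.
a · b ≡ 5x^2 + 11x + 3 (mod f(x))

Multiply in F_23[x]: a(x)·b(x) = (4x^2 + 4)·(x^2 + 10x + 14) = 4x^4 + 17x^3 + 14x^2 + 17x + 10. This has degree ≥ 3, so divide by f(x) over F_23: 4x^4 + 17x^3 + 14x^2 + 17x + 10 = (4x + 22)·(x^3 + 16x^2 + 12x + 16) + (5x^2 + 11x + 3). Hence a·b ≡ 5x^2 + 11x + 3 (mod f). (F_23[x]/(f) is a field with 23^3 = 12167 elements since f is irreducible of degree 3.)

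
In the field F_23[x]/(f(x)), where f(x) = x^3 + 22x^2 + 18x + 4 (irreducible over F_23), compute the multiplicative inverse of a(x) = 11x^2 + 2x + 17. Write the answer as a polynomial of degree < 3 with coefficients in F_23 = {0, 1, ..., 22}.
a(x)^(-1) ≡ 19x^2 + 2x + 16 (mod f(x))

Since f is irreducible over F_23, F_23[x]/(f) is a field and a(x) ≠ 0 has an inverse. Apply the extended Euclidean algorithm to f(x) and a(x) in F_23[x]: f(x) = (21x + 17)·a(x) + (18x + 14);  a(x) = (7x + 10)·(18x + 14) + (15). The last nonzero remainder is the constant 15 = gcd(f, a) in F_23. Back-substituting through the division chain expresses 15 = s(x)·a(x) + t(x)·f(x) with s(x) ≡ 9x^2 + 7x + 10 (mod f), so (9x^2 + 7x + 10)·a(x) ≡ 15 (mod f). Multiplying by 15^(-1) ≡ 20 in F_23 gives a(x)^(-1) ≡ 20·(9x^2 + 7x + 10) ≡ 19x^2 + 2x + 16 (mod f). Check: (11x^2 + 2x + 17)·(19x^2 + 2x + 16) = 2x^4 + 14x^3 + 20x^2 + 20x + 19 ≡ 1 (mod x^3 + 22x^2 + 18x + 4).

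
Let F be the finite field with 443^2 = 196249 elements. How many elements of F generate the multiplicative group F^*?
There are φ(196248) = 55296 primitive elements

F_q^* is cyclic of order q - 1 = 196248. A cyclic group of order m has exactly φ(m) generators. Here m = 196248 = 2^3 · 3 · 13 · 17 · 37, so the number of primitive elements is φ(196248) = 55296.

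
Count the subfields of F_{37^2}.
F_{37^2} has 2 subfields

The subfields of F_{p^n} are exactly the fields F_{p^d} for d | n (each is the fixed field of the unique index-d subgroup of Gal(F_{p^n}/F_p) ≅ Z/nZ). The divisors of n = 2 are {1, 2}, giving 2 subfields: F_{37^1}, F_{37^2}.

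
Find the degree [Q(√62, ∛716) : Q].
[Q(√62, ∛716) : Q] = 6

Let L = Q(√62, ∛716). Since Q(√62) ⊂ L and [Q(√62):Q] = 2, the tower law gives 2 | [L:Q]. Likewise Q(∛716) ⊂ L with [Q(∛716):Q] = 3 (because 716 is not a perfect cube), so 3 | [L:Q]. As gcd(2,3) = 1, [L:Q] is divisible by 6. Conversely L is generated over Q by √62 and ∛716, so [L:Q] ≤ 2·3 = 6. Therefore [Q(√62, ∛716) : Q] = 6.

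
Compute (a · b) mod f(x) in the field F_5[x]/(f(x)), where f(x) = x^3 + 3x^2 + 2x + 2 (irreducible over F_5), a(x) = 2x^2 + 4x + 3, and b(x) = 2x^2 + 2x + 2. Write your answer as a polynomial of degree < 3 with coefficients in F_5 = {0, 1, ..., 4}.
a · b ≡ x + 1 (mod f(x))

Multiply in F_5[x]: a(x)·b(x) = (2x^2 + 4x + 3)·(2x^2 + 2x + 2) = 4x^4 + 2x^3 + 3x^2 + 4x + 1. This has degree ≥ 3, so divide by f(x) over F_5: 4x^4 + 2x^3 + 3x^2 + 4x + 1 = (4x)·(x^3 + 3x^2 + 2x + 2) + (x + 1). Hence a·b ≡ x + 1 (mod f). (F_5[x]/(f) is a field with 5^3 = 125 elements since f is irreducible of degree 3.)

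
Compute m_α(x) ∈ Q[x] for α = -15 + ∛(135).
m_α(x) = x^3 + 45x^2 + 675x + 3240

Set β = α + 15 = ∛(135), so β^3 = 135. Then (α + 15)^3 - 135 = 0, i.e. α is a root of g(x) = (x + 15)^3 - 135 = x^3 + 45x^2 + 675x + 3240. Since g(x) = h(x + 15) where h(x) = x^3 - 135, and h is irreducible over Q (because 135 is not a perfect cube, so h has no rational root, and a monic cubic with no rational root is irreducible), g is also irreducible (irreducibility is preserved under the substitution x → x + 15). Hence m_α(x) = x^3 + 45x^2 + 675x + 3240.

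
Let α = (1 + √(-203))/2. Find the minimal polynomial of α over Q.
m_α(x) = x^2 - x + 51

From 2α - 1 = √(-203), squaring gives (2α - 1)^2 = -203, i.e. 4α^2 - 4α + 1 = -203, so α^2 - α + (1 + 203)/4 = 0. Since -203 ≡ 1 (mod 4), (1 + 203)/4 = 51 ∈ Z. The polynomial x^2 - x + 51 has discriminant 1 - 4·(51) = -203, which is not a perfect square in Q (d = -203 is squarefree and ≠ 1), so x^2 - x + 51 is irreducible over Q. It is the minimal polynomial of α.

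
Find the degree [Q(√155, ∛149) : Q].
[Q(√155, ∛149) : Q] = 6

Let L = Q(√155, ∛149). Since Q(√155) ⊂ L and [Q(√155):Q] = 2, the tower law gives 2 | [L:Q]. Likewise Q(∛149) ⊂ L with [Q(∛149):Q] = 3 (because 149 is not a perfect cube), so 3 | [L:Q]. As gcd(2,3) = 1, [L:Q] is divisible by 6. Conversely L is generated over Q by √155 and ∛149, so [L:Q] ≤ 2·3 = 6. Therefore [Q(√155, ∛149) : Q] = 6.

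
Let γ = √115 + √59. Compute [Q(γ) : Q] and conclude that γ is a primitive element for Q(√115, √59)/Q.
[Q(γ) : Q] = 4 (equivalently, Q(γ) = Q(√115, √59))

Obviously Q(γ) ⊆ Q(√115, √59), and [Q(√115, √59):Q] = 4 (since 115, 59 are distinct squarefree integers > 1 with 6785 not a perfect square). To show equality we compute the minimal polynomial of γ. From γ = √115 + √59: γ^2 = 115 + 2√(6785) + 59 = 174 + 2√(6785), so γ^2 - 174 = 2√(6785); squaring, (γ^2 - 174)^2 = 4·6785, i.e. γ^4 - 348γ^2 + 30276 - 27140 = 0, i.e. γ^4 - 348γ^2 + 3136 = 0. So γ is a root of x^4 - 348x^2 + 3136. This polynomial is irreducible over Q: it has no rational root (each ±√115 ± √59 is irrational), and any factorization into two quadratics over Q would force √(6785) ∈ Q (pairing opposite roots) or √115, √59 ∈ Q (other pairings), all impossible. Hence [Q(γ):Q] = 4 = [Q(√115, √59):Q], so Q(γ) = Q(√115, √59).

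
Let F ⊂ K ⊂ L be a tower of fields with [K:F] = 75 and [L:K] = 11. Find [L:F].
[L:F] = 825

The tower law says that for any tower of field extensions F ⊂ K ⊂ L with finite degrees, [L:F] = [L:K] · [K:F]. Here this gives [L:F] = 11 · 75 = 825.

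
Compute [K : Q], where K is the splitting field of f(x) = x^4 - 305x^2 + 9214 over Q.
[K : Q] = 4

Solving the quadratic in x^2: x^2 = (305 ± √(305^2 - 4·9214))/2 = (305 ± √56169)/2 = (305 ± 237)/2, giving x^2 = 271 or x^2 = 34. So f(x) = (x^2 - 271)(x^2 - 34) and the roots of f are ±√271, ±√34. Hence the splitting field is K = Q(√271, √34). Since 271 and 34 are distinct squarefree integers > 1, their product 9214 is not a perfect square, so √34 ∉ Q(√271). By the tower law [K:Q] = [Q(√271,√34):Q(√271)] · [Q(√271):Q] = 2 · 2 = 4.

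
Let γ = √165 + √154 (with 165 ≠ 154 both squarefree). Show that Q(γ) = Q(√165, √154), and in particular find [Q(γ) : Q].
[Q(γ) : Q] = 4 (equivalently, Q(γ) = Q(√165, √154))

Obviously Q(γ) ⊆ Q(√165, √154), and [Q(√165, √154):Q] = 4 (since 165, 154 are distinct squarefree integers > 1 with 25410 not a perfect square). To show equality we compute the minimal polynomial of γ. From γ = √165 + √154: γ^2 = 165 + 2√(25410) + 154 = 319 + 2√(25410), so γ^2 - 319 = 2√(25410); squaring, (γ^2 - 319)^2 = 4·25410, i.e. γ^4 - 638γ^2 + 101761 - 101640 = 0, i.e. γ^4 - 638γ^2 + 121 = 0. So γ is a root of x^4 - 638x^2 + 121. This polynomial is irreducible over Q: it has no rational root (each ±√165 ± √154 is irrational), and any factorization into two quadratics over Q would force √(25410) ∈ Q (pairing opposite roots) or √165, √154 ∈ Q (other pairings), all impossible. Hence [Q(γ):Q] = 4 = [Q(√165, √154):Q], so Q(γ) = Q(√165, √154).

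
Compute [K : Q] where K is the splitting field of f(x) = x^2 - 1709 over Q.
[K : Q] = 2

f(x) = x^2 - 1709 factors as (x - √1709)(x + √1709). The splitting field is K = Q(√1709). Since 1709 is squarefree and > 1, it is not a perfect square, so x^2 - 1709 is irreducible over Q and [Q(√1709) : Q] = 2. Hence [K : Q] = 2.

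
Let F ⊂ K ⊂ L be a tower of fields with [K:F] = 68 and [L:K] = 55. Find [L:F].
[L:F] = 3740

The tower law says that for any tower of field extensions F ⊂ K ⊂ L with finite degrees, [L:F] = [L:K] · [K:F]. Here this gives [L:F] = 55 · 68 = 3740.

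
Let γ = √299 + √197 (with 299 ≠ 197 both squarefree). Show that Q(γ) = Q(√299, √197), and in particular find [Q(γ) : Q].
[Q(γ) : Q] = 4 (equivalently, Q(γ) = Q(√299, √197))

Obviously Q(γ) ⊆ Q(√299, √197), and [Q(√299, √197):Q] = 4 (since 299, 197 are distinct squarefree integers > 1 with 58903 not a perfect square). To show equality we compute the minimal polynomial of γ. From γ = √299 + √197: γ^2 = 299 + 2√(58903) + 197 = 496 + 2√(58903), so γ^2 - 496 = 2√(58903); squaring, (γ^2 - 496)^2 = 4·58903, i.e. γ^4 - 992γ^2 + 246016 - 235612 = 0, i.e. γ^4 - 992γ^2 + 10404 = 0. So γ is a root of x^4 - 992x^2 + 10404. This polynomial is irreducible over Q: it has no rational root (each ±√299 ± √197 is irrational), and any factorization into two quadratics over Q would force √(58903) ∈ Q (pairing opposite roots) or √299, √197 ∈ Q (other pairings), all impossible. Hence [Q(γ):Q] = 4 = [Q(√299, √197):Q], so Q(γ) = Q(√299, √197).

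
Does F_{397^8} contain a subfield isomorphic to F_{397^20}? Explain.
No: F_{397^20} is not a subfield of F_{397^8}

F_{p^m} embeds in F_{p^n} iff m | n. Here 20 ∤ 8 (since 8 = 0·20 + 8 with remainder 8 ≠ 0), so F_{397^20} is not a subfield of F_{397^8}. Equivalently: if it were, the tower law would give 20 = [F_{397^20}:F_397] dividing [F_{397^8}:F_397] = 8, contradiction.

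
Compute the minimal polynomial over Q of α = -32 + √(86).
m_α(x) = x^2 + 64x + 938

From α + 32 = √(86), squaring gives (α + 32)^2 = 86, i.e. α^2 + 64α + 1024 = 86, so α^2 + 64α + 938 = 0. The discriminant of x^2 + 64x + 938 is (64)^2 - 4·(938) = 4096 - 3752 = 344, and 4·(86) is not a perfect square in Q since 86 is squarefree and ≠ 1. Hence x^2 + 64x + 938 is irreducible over Q and is the minimal polynomial of α.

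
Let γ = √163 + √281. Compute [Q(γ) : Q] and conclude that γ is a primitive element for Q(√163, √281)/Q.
[Q(γ) : Q] = 4 (equivalently, Q(γ) = Q(√163, √281))

Obviously Q(γ) ⊆ Q(√163, √281), and [Q(√163, √281):Q] = 4 (since 163, 281 are distinct squarefree integers > 1 with 45803 not a perfect square). To show equality we compute the minimal polynomial of γ. From γ = √163 + √281: γ^2 = 163 + 2√(45803) + 281 = 444 + 2√(45803), so γ^2 - 444 = 2√(45803); squaring, (γ^2 - 444)^2 = 4·45803, i.e. γ^4 - 888γ^2 + 197136 - 183212 = 0, i.e. γ^4 - 888γ^2 + 13924 = 0. So γ is a root of x^4 - 888x^2 + 13924. This polynomial is irreducible over Q: it has no rational root (each ±√163 ± √281 is irrational), and any factorization into two quadratics over Q would force √(45803) ∈ Q (pairing opposite roots) or √163, √281 ∈ Q (other pairings), all impossible. Hence [Q(γ):Q] = 4 = [Q(√163, √281):Q], so Q(γ) = Q(√163, √281).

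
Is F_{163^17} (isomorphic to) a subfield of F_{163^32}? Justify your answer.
No: F_{163^17} is not a subfield of F_{163^32}

F_{p^m} embeds in F_{p^n} iff m | n. Here 17 ∤ 32 (since 32 = 1·17 + 15 with remainder 15 ≠ 0), so F_{163^17} is not a subfield of F_{163^32}. Equivalently: if it were, the tower law would give 17 = [F_{163^17}:F_163] dividing [F_{163^32}:F_163] = 32, contradiction.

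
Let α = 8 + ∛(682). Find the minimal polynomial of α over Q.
m_α(x) = x^3 - 24x^2 + 192x - 1194

Set β = α - 8 = ∛(682), so β^3 = 682. Then (α - 8)^3 - 682 = 0, i.e. α is a root of g(x) = (x - 8)^3 - 682 = x^3 - 24x^2 + 192x - 1194. Since g(x) = h(x - 8) where h(x) = x^3 - 682, and h is irreducible over Q (because 682 is not a perfect cube, so h has no rational root, and a monic cubic with no rational root is irreducible), g is also irreducible (irreducibility is preserved under the substitution x → x - 8). Hence m_α(x) = x^3 - 24x^2 + 192x - 1194.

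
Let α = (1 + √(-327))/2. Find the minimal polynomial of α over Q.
m_α(x) = x^2 - x + 82

From 2α - 1 = √(-327), squaring gives (2α - 1)^2 = -327, i.e. 4α^2 - 4α + 1 = -327, so α^2 - α + (1 + 327)/4 = 0. Since -327 ≡ 1 (mod 4), (1 + 327)/4 = 82 ∈ Z. The polynomial x^2 - x + 82 has discriminant 1 - 4·(82) = -327, which is not a perfect square in Q (d = -327 is squarefree and ≠ 1), so x^2 - x + 82 is irreducible over Q. It is the minimal polynomial of α.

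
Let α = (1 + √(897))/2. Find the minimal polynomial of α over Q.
m_α(x) = x^2 - x - 224

From 2α - 1 = √(897), squaring gives (2α - 1)^2 = 897, i.e. 4α^2 - 4α + 1 = 897, so α^2 - α + (1 - 897)/4 = 0. Since 897 ≡ 1 (mod 4), (1 - 897)/4 = -224 ∈ Z. The polynomial x^2 - x - 224 has discriminant 1 - 4·(-224) = 897, which is not a perfect square in Q (d = 897 is squarefree and ≠ 1), so x^2 - x - 224 is irreducible over Q. It is the minimal polynomial of α.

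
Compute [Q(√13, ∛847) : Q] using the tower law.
[Q(√13, ∛847) : Q] = 6

Let L = Q(√13, ∛847). Since Q(√13) ⊂ L and [Q(√13):Q] = 2, the tower law gives 2 | [L:Q]. Likewise Q(∛847) ⊂ L with [Q(∛847):Q] = 3 (because 847 is not a perfect cube), so 3 | [L:Q]. As gcd(2,3) = 1, [L:Q] is divisible by 6. Conversely L is generated over Q by √13 and ∛847, so [L:Q] ≤ 2·3 = 6. Therefore [Q(√13, ∛847) : Q] = 6.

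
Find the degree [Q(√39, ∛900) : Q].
[Q(√39, ∛900) : Q] = 6

Let L = Q(√39, ∛900). Since Q(√39) ⊂ L and [Q(√39):Q] = 2, the tower law gives 2 | [L:Q]. Likewise Q(∛900) ⊂ L with [Q(∛900):Q] = 3 (because 900 is not a perfect cube), so 3 | [L:Q]. As gcd(2,3) = 1, [L:Q] is divisible by 6. Conversely L is generated over Q by √39 and ∛900, so [L:Q] ≤ 2·3 = 6. Therefore [Q(√39, ∛900) : Q] = 6.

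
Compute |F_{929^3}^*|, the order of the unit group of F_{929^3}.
|F_{929^3}^*| = 801765088

F_{929^3} has 929^3 = 801765089 elements; its multiplicative group consists of all nonzero elements, so |F_{929^3}^*| = 801765089 - 1 = 801765088. (It is cyclic since any finite subgroup of the multiplicative group of a field is cyclic.)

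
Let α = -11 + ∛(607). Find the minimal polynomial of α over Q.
m_α(x) = x^3 + 33x^2 + 363x + 724

Set β = α + 11 = ∛(607), so β^3 = 607. Then (α + 11)^3 - 607 = 0, i.e. α is a root of g(x) = (x + 11)^3 - 607 = x^3 + 33x^2 + 363x + 724. Since g(x) = h(x + 11) where h(x) = x^3 - 607, and h is irreducible over Q (because 607 is not a perfect cube, so h has no rational root, and a monic cubic with no rational root is irreducible), g is also irreducible (irreducibility is preserved under the substitution x → x + 11). Hence m_α(x) = x^3 + 33x^2 + 363x + 724.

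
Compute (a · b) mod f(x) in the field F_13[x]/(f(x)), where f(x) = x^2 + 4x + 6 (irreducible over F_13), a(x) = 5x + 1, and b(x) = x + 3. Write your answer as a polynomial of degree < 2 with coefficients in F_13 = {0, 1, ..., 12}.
a · b ≡ 9x + 12 (mod f(x))

Multiply in F_13[x]: a(x)·b(x) = (5x + 1)·(x + 3) = 5x^2 + 3x + 3. This has degree ≥ 2, so divide by f(x) over F_13: 5x^2 + 3x + 3 = (5)·(x^2 + 4x + 6) + (9x + 12). Hence a·b ≡ 9x + 12 (mod f). (F_13[x]/(f) is a field with 13^2 = 169 elements since f is irreducible of degree 2.)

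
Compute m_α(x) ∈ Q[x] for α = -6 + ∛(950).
m_α(x) = x^3 + 18x^2 + 108x - 734

Set β = α + 6 = ∛(950), so β^3 = 950. Then (α + 6)^3 - 950 = 0, i.e. α is a root of g(x) = (x + 6)^3 - 950 = x^3 + 18x^2 + 108x - 734. Since g(x) = h(x + 6) where h(x) = x^3 - 950, and h is irreducible over Q (because 950 is not a perfect cube, so h has no rational root, and a monic cubic with no rational root is irreducible), g is also irreducible (irreducibility is preserved under the substitution x → x + 6). Hence m_α(x) = x^3 + 18x^2 + 108x - 734.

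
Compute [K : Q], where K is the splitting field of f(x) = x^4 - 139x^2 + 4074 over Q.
[K : Q] = 4

Solving the quadratic in x^2: x^2 = (139 ± √(139^2 - 4·4074))/2 = (139 ± √3025)/2 = (139 ± 55)/2, giving x^2 = 97 or x^2 = 42. So f(x) = (x^2 - 97)(x^2 - 42) and the roots of f are ±√97, ±√42. Hence the splitting field is K = Q(√97, √42). Since 97 and 42 are distinct squarefree integers > 1, their product 4074 is not a perfect square, so √42 ∉ Q(√97). By the tower law [K:Q] = [Q(√97,√42):Q(√97)] · [Q(√97):Q] = 2 · 2 = 4.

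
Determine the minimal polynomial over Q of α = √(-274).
m_α(x) = x^2 + 274

α satisfies α^2 + 274 = 0, so x^2 + 274 annihilates α. Since d = -274 is squarefree and ≠ 1, it is not a perfect square in Q, so x^2 + 274 has no rational root and is therefore irreducible over Q (a degree-2 polynomial over a field is irreducible iff it has no root). Hence m_α(x) = x^2 + 274.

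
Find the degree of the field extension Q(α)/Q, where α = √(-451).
[Q(α):Q] = 2

[Q(α):Q] equals the degree of the minimal polynomial of α. Here α^2 = -451 and x^2 + 451 is irreducible (d = -451 is squarefree, ≠ 1, hence not a square), so deg(m_α) = 2. Thus [Q(α):Q] = 2.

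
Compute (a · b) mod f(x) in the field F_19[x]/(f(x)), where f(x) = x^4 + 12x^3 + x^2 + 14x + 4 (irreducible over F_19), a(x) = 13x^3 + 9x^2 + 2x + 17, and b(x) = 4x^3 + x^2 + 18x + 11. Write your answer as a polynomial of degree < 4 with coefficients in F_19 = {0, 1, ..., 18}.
a · b ≡ 2x^3 + 2x^2 + 9x + 6 (mod f(x))

Multiply in F_19[x]: a(x)·b(x) = (13x^3 + 9x^2 + 2x + 17)·(4x^3 + x^2 + 18x + 11) = 14x^6 + 11x^5 + 4x^4 + 14x^3 + 5x + 16. This has degree ≥ 4, so divide by f(x) over F_19: 14x^6 + 11x^5 + 4x^4 + 14x^3 + 5x + 16 = (14x^2 + 14x + 12)·(x^4 + 12x^3 + x^2 + 14x + 4) + (2x^3 + 2x^2 + 9x + 6). Hence a·b ≡ 2x^3 + 2x^2 + 9x + 6 (mod f). (F_19[x]/(f) is a field with 19^4 = 130321 elements since f is irreducible of degree 4.)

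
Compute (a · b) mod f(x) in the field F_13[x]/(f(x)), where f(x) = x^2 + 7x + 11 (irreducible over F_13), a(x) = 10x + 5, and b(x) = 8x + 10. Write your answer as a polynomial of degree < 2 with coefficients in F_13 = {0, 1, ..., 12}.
a · b ≡ 9x + 2 (mod f(x))

Multiply in F_13[x]: a(x)·b(x) = (10x + 5)·(8x + 10) = 2x^2 + 10x + 11. This has degree ≥ 2, so divide by f(x) over F_13: 2x^2 + 10x + 11 = (2)·(x^2 + 7x + 11) + (9x + 2). Hence a·b ≡ 9x + 2 (mod f). (F_13[x]/(f) is a field with 13^2 = 169 elements since f is irreducible of degree 2.)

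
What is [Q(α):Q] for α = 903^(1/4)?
[Q(α):Q] = 4

α is a root of x^4 - 903. By Eisenstein's criterion at the prime p = 3 (which divides the constant term 903 but p^2 = 9 does not, since 903 is squarefree), x^4 - 903 is irreducible over Q. Hence [Q(α):Q] = 4.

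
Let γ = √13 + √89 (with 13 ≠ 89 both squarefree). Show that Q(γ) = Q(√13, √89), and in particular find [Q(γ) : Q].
[Q(γ) : Q] = 4 (equivalently, Q(γ) = Q(√13, √89))

Obviously Q(γ) ⊆ Q(√13, √89), and [Q(√13, √89):Q] = 4 (since 13, 89 are distinct squarefree integers > 1 with 1157 not a perfect square). To show equality we compute the minimal polynomial of γ. From γ = √13 + √89: γ^2 = 13 + 2√(1157) + 89 = 102 + 2√(1157), so γ^2 - 102 = 2√(1157); squaring, (γ^2 - 102)^2 = 4·1157, i.e. γ^4 - 204γ^2 + 10404 - 4628 = 0, i.e. γ^4 - 204γ^2 + 5776 = 0. So γ is a root of x^4 - 204x^2 + 5776. This polynomial is irreducible over Q: it has no rational root (each ±√13 ± √89 is irrational), and any factorization into two quadratics over Q would force √(1157) ∈ Q (pairing opposite roots) or √13, √89 ∈ Q (other pairings), all impossible. Hence [Q(γ):Q] = 4 = [Q(√13, √89):Q], so Q(γ) = Q(√13, √89).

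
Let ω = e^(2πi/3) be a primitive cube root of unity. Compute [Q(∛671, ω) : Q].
[Q(∛671, ω) : Q] = 6

[Q(∛671):Q] = 3 (min poly x^3 - 671, irreducible since 671 is not a perfect cube). [Q(ω):Q] = 2 (min poly x^2 + x + 1). Since Q(∛671) ⊂ R and ω ∉ R, we have ω ∉ Q(∛671), so x^2 + x + 1 remains irreducible over Q(∛671) and [Q(∛671, ω) : Q(∛671)] = 2. By the tower law, [Q(∛671, ω) : Q] = 3 · 2 = 6. (In fact Q(∛671, ω) is the splitting field of x^3 - 671 over Q.)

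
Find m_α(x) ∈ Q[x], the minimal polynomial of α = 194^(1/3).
m_α(x) = x^3 - 194

α satisfies α^3 = 194, so x^3 - 194 annihilates α. By the rational root test, a rational root p/q (in lowest terms) of x^3 - 194 would satisfy p^3 = 194 q^3, forcing q = 1 and p^3 = 194; but 194 is not a perfect cube, contradiction. A monic cubic over Q with no rational root is irreducible (any nontrivial factorization would include a linear factor). Hence x^3 - 194 is the minimal polynomial of α, and in particular [Q(α):Q] = 3.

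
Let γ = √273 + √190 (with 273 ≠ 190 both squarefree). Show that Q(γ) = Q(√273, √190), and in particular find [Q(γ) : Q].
[Q(γ) : Q] = 4 (equivalently, Q(γ) = Q(√273, √190))

Obviously Q(γ) ⊆ Q(√273, √190), and [Q(√273, √190):Q] = 4 (since 273, 190 are distinct squarefree integers > 1 with 51870 not a perfect square). To show equality we compute the minimal polynomial of γ. From γ = √273 + √190: γ^2 = 273 + 2√(51870) + 190 = 463 + 2√(51870), so γ^2 - 463 = 2√(51870); squaring, (γ^2 - 463)^2 = 4·51870, i.e. γ^4 - 926γ^2 + 214369 - 207480 = 0, i.e. γ^4 - 926γ^2 + 6889 = 0. So γ is a root of x^4 - 926x^2 + 6889. This polynomial is irreducible over Q: it has no rational root (each ±√273 ± √190 is irrational), and any factorization into two quadratics over Q would force √(51870) ∈ Q (pairing opposite roots) or √273, √190 ∈ Q (other pairings), all impossible. Hence [Q(γ):Q] = 4 = [Q(√273, √190):Q], so Q(γ) = Q(√273, √190).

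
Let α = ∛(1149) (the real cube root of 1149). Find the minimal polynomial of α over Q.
m_α(x) = x^3 - 1149

α satisfies α^3 = 1149, so x^3 - 1149 annihilates α. By the rational root test, a rational root p/q (in lowest terms) of x^3 - 1149 would satisfy p^3 = 1149 q^3, forcing q = 1 and p^3 = 1149; but 1149 is not a perfect cube, contradiction. A monic cubic over Q with no rational root is irreducible (any nontrivial factorization would include a linear factor). Hence x^3 - 1149 is the minimal polynomial of α, and in particular [Q(α):Q] = 3.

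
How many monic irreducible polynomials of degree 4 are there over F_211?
There are 495518730 monic irreducible polynomials of degree 4 over F_211

Each element of F_{211^4} that lies in no proper subfield is a root of exactly one monic irreducible of degree 4 over F_211, and each such polynomial has 4 distinct roots in F_{211^4}. By Möbius inversion the count is N_211(4) = (1/4) Σ_{d|4} μ(4/d) · 211^d = (1/4)(μ(4)·211^1 + μ(2)·211^2 + μ(1)·211^4) = 1982074920/4 = 495518730.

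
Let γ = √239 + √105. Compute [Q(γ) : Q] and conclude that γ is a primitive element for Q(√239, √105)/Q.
[Q(γ) : Q] = 4 (equivalently, Q(γ) = Q(√239, √105))

Obviously Q(γ) ⊆ Q(√239, √105), and [Q(√239, √105):Q] = 4 (since 239, 105 are distinct squarefree integers > 1 with 25095 not a perfect square). To show equality we compute the minimal polynomial of γ. From γ = √239 + √105: γ^2 = 239 + 2√(25095) + 105 = 344 + 2√(25095), so γ^2 - 344 = 2√(25095); squaring, (γ^2 - 344)^2 = 4·25095, i.e. γ^4 - 688γ^2 + 118336 - 100380 = 0, i.e. γ^4 - 688γ^2 + 17956 = 0. So γ is a root of x^4 - 688x^2 + 17956. This polynomial is irreducible over Q: it has no rational root (each ±√239 ± √105 is irrational), and any factorization into two quadratics over Q would force √(25095) ∈ Q (pairing opposite roots) or √239, √105 ∈ Q (other pairings), all impossible. Hence [Q(γ):Q] = 4 = [Q(√239, √105):Q], so Q(γ) = Q(√239, √105).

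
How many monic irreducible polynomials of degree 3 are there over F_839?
There are 196862960 monic irreducible polynomials of degree 3 over F_839

Each element of F_{839^3} that lies in no proper subfield is a root of exactly one monic irreducible of degree 3 over F_839, and each such polynomial has 3 distinct roots in F_{839^3}. By Möbius inversion the count is N_839(3) = (1/3) Σ_{d|3} μ(3/d) · 839^d = (1/3)(μ(3)·839^1 + μ(1)·839^3) = 590588880/3 = 196862960.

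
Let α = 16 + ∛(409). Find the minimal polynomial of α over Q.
m_α(x) = x^3 - 48x^2 + 768x - 4505

Set β = α - 16 = ∛(409), so β^3 = 409. Then (α - 16)^3 - 409 = 0, i.e. α is a root of g(x) = (x - 16)^3 - 409 = x^3 - 48x^2 + 768x - 4505. Since g(x) = h(x - 16) where h(x) = x^3 - 409, and h is irreducible over Q (because 409 is not a perfect cube, so h has no rational root, and a monic cubic with no rational root is irreducible), g is also irreducible (irreducibility is preserved under the substitution x → x - 16). Hence m_α(x) = x^3 - 48x^2 + 768x - 4505.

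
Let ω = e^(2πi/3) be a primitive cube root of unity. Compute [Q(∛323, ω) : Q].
[Q(∛323, ω) : Q] = 6

[Q(∛323):Q] = 3 (min poly x^3 - 323, irreducible since 323 is not a perfect cube). [Q(ω):Q] = 2 (min poly x^2 + x + 1). Since Q(∛323) ⊂ R and ω ∉ R, we have ω ∉ Q(∛323), so x^2 + x + 1 remains irreducible over Q(∛323) and [Q(∛323, ω) : Q(∛323)] = 2. By the tower law, [Q(∛323, ω) : Q] = 3 · 2 = 6. (In fact Q(∛323, ω) is the splitting field of x^3 - 323 over Q.)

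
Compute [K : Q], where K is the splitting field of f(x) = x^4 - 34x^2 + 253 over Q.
[K : Q] = 4

Solving the quadratic in x^2: x^2 = (34 ± √(34^2 - 4·253))/2 = (34 ± √144)/2 = (34 ± 12)/2, giving x^2 = 23 or x^2 = 11. So f(x) = (x^2 - 23)(x^2 - 11) and the roots of f are ±√23, ±√11. Hence the splitting field is K = Q(√23, √11). Since 23 and 11 are distinct squarefree integers > 1, their product 253 is not a perfect square, so √11 ∉ Q(√23). By the tower law [K:Q] = [Q(√23,√11):Q(√23)] · [Q(√23):Q] = 2 · 2 = 4.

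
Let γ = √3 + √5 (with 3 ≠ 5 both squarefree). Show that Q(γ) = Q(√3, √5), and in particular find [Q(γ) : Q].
[Q(γ) : Q] = 4 (equivalently, Q(γ) = Q(√3, √5))

Obviously Q(γ) ⊆ Q(√3, √5), and [Q(√3, √5):Q] = 4 (since 3, 5 are distinct squarefree integers > 1 with 15 not a perfect square). To show equality we compute the minimal polynomial of γ. From γ = √3 + √5: γ^2 = 3 + 2√(15) + 5 = 8 + 2√(15), so γ^2 - 8 = 2√(15); squaring, (γ^2 - 8)^2 = 4·15, i.e. γ^4 - 16γ^2 + 64 - 60 = 0, i.e. γ^4 - 16γ^2 + 4 = 0. So γ is a root of x^4 - 16x^2 + 4. This polynomial is irreducible over Q: it has no rational root (each ±√3 ± √5 is irrational), and any factorization into two quadratics over Q would force √(15) ∈ Q (pairing opposite roots) or √3, √5 ∈ Q (other pairings), all impossible. Hence [Q(γ):Q] = 4 = [Q(√3, √5):Q], so Q(γ) = Q(√3, √5).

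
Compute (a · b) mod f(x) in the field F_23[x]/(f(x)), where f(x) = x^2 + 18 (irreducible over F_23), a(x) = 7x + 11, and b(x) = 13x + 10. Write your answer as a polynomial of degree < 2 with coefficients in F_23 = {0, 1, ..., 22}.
a · b ≡ 6x + 13 (mod f(x))

Multiply in F_23[x]: a(x)·b(x) = (7x + 11)·(13x + 10) = 22x^2 + 6x + 18. This has degree ≥ 2, so divide by f(x) over F_23: 22x^2 + 6x + 18 = (22)·(x^2 + 18) + (6x + 13). Hence a·b ≡ 6x + 13 (mod f). (F_23[x]/(f) is a field with 23^2 = 529 elements since f is irreducible of degree 2.)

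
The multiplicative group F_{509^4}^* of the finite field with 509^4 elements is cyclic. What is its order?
|F_{509^4}^*| = 67122964560

F_{509^4} has 509^4 = 67122964561 elements; its multiplicative group consists of all nonzero elements, so |F_{509^4}^*| = 67122964561 - 1 = 67122964560. (It is cyclic since any finite subgroup of the multiplicative group of a field is cyclic.)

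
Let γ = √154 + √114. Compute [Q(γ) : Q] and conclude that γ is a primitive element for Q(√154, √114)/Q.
[Q(γ) : Q] = 4 (equivalently, Q(γ) = Q(√154, √114))

Obviously Q(γ) ⊆ Q(√154, √114), and [Q(√154, √114):Q] = 4 (since 154, 114 are distinct squarefree integers > 1 with 17556 not a perfect square). To show equality we compute the minimal polynomial of γ. From γ = √154 + √114: γ^2 = 154 + 2√(17556) + 114 = 268 + 2√(17556), so γ^2 - 268 = 2√(17556); squaring, (γ^2 - 268)^2 = 4·17556, i.e. γ^4 - 536γ^2 + 71824 - 70224 = 0, i.e. γ^4 - 536γ^2 + 1600 = 0. So γ is a root of x^4 - 536x^2 + 1600. This polynomial is irreducible over Q: it has no rational root (each ±√154 ± √114 is irrational), and any factorization into two quadratics over Q would force √(17556) ∈ Q (pairing opposite roots) or √154, √114 ∈ Q (other pairings), all impossible. Hence [Q(γ):Q] = 4 = [Q(√154, √114):Q], so Q(γ) = Q(√154, √114).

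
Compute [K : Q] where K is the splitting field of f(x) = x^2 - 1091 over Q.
[K : Q] = 2

f(x) = x^2 - 1091 factors as (x - √1091)(x + √1091). The splitting field is K = Q(√1091). Since 1091 is squarefree and > 1, it is not a perfect square, so x^2 - 1091 is irreducible over Q and [Q(√1091) : Q] = 2. Hence [K : Q] = 2.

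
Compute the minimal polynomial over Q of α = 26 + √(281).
m_α(x) = x^2 - 52x + 395

From α - 26 = √(281), squaring gives (α - 26)^2 = 281, i.e. α^2 - 52α + 676 = 281, so α^2 - 52α + 395 = 0. The discriminant of x^2 - 52x + 395 is (-52)^2 - 4·(395) = 2704 - 1580 = 1124, and 4·(281) is not a perfect square in Q since 281 is squarefree and ≠ 1. Hence x^2 - 52x + 395 is irreducible over Q and is the minimal polynomial of α.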